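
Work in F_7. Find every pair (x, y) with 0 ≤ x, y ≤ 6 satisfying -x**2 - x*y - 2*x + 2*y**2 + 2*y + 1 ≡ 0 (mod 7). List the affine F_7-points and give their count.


Affine F_7-points: {(2, 0), (3, 0), (3, 4), (5, 1), (5, 4), (6, 1)}; count = 6.

For each of the 49 pairs (x, y) ∈ F_7², evaluate f(x, y) mod 7. Record the zeros.
  x = 0: [0↦1, 1↦5, 2↦6, 3↦4, 4↦6, 5↦5, 6↦1]  zeros at y ∈ ∅
  x = 1: [0↦5, 1↦1, 2↦1, 3↦5, 4↦6, 5↦4, 6↦6]  zeros at y ∈ ∅
  x = 2: [0↦0, 1↦2, 2↦1, 3↦4, 4↦4, 5↦1, 6↦2]  zeros at y ∈ {0}
  x = 3: [0↦0, 1↦1, 2↦6, 3↦1, 4↦0, 5↦3, 6↦3]  zeros at y ∈ {0, 4}
  x = 4: [0↦5, 1↦5, 2↦2, 3↦3, 4↦1, 5↦3, 6↦2]  zeros at y ∈ ∅
  x = 5: [0↦1, 1↦0, 2↦3, 3↦3, 4↦0, 5↦1, 6↦6]  zeros at y ∈ {1, 4}
  x = 6: [0↦2, 1↦0, 2↦2, 3↦1, 4↦4, 5↦4, 6↦1]  zeros at y ∈ {1}
Collecting zeros: affine points = {(2, 0), (3, 0), (3, 4), (5, 1), (5, 4), (6, 1)}.
Total count |C(F_7)_aff| = 6.


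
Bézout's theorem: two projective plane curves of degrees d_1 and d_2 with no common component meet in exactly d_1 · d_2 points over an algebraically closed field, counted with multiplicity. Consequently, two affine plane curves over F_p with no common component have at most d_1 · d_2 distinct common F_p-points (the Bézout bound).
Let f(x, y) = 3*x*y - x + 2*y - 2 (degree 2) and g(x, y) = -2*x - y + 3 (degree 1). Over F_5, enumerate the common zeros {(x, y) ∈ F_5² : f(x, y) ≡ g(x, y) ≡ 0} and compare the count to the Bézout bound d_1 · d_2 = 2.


Common zeros: ∅; count = 0; Bézout bound = 2.

deg(f) = 2, deg(g) = 1, so Bézout bound = 2.
Scan x ∈ F_5. For each x, list the y ∈ F_5 with f(x, y) ≡ 0 and those with g(x, y) ≡ 0 (mod 5); the common zeros in that column are the intersection.
  x = 0: f ≡ 0 at y ∈ {1}; g ≡ 0 at y ∈ {3}; common: ∅.
  x = 1: f ≡ 0 at y ∈ ∅; g ≡ 0 at y ∈ {1}; common: ∅.
  x = 2: f ≡ 0 at y ∈ {3}; g ≡ 0 at y ∈ {4}; common: ∅.
  x = 3: f ≡ 0 at y ∈ {0}; g ≡ 0 at y ∈ {2}; common: ∅.
  x = 4: f ≡ 0 at y ∈ {4}; g ≡ 0 at y ∈ {0}; common: ∅.
Collecting: common zeros = ∅, so the count is 0.
Comparison with the Bézout bound: 0 ≤ 2 = deg(f)·deg(g), as expected for curves with no common component (the affine F_5-count falls short of the bound because intersections may lie at infinity, over extension fields, or carry multiplicity).


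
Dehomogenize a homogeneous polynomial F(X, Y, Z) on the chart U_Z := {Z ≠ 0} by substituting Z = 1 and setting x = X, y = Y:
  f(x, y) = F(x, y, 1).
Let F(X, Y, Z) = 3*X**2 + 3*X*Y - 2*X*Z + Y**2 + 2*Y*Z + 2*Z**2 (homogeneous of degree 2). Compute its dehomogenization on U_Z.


f(x, y) = 3*x**2 + 3*x*y - 2*x + y**2 + 2*y + 2

On U_Z we set Z = 1. Each monomial c·X^i·Y^j·Z^k in F becomes c·x^i·y^j·1^k = c·x^i·y^j.
Substituting Z = 1: F(X, Y, 1) = 3*x**2 + 3*x*y - 2*x + y**2 + 2*y + 2.
Note: deg(f) ≤ deg(F) = 2; strict inequality happens when F is divisible by Z (lost terms).


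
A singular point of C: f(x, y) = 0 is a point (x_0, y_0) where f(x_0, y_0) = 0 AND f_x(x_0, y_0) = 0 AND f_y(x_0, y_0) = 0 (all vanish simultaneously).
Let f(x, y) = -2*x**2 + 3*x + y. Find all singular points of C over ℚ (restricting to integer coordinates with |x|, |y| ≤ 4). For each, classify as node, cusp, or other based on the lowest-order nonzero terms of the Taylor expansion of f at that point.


No singular points in the scanned grid; C is smooth there.

Compute partial derivatives:
  f_x = 3 - 4*x.
  f_y = 1.
f_y = 1 is a nonzero constant, so f_y never vanishes: no point (x, y) can satisfy f = f_x = f_y = 0. In particular no (x, y) ∈ {−4, ..., 4}² is singular; the curve is smooth.


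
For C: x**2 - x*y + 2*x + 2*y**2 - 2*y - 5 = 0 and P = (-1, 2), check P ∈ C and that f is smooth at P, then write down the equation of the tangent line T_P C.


Tangent line at P: -2*x + 7*y - 16 = 0.

Step 1: f(-1, 2) = 0, so P lies on C.
Step 2: partial derivatives
  f_x(x, y) = 2*x - y + 2, f_y(x, y) = -x + 4*y - 2.
  f_x(P) = -2, f_y(P) = 7 (gradient nonzero, so P is smooth).
Step 3: tangent line at P: -2·(x − -1) + 7·(y − 2) = 0.
Expanding: -2*x + 7*y - 16 = 0.


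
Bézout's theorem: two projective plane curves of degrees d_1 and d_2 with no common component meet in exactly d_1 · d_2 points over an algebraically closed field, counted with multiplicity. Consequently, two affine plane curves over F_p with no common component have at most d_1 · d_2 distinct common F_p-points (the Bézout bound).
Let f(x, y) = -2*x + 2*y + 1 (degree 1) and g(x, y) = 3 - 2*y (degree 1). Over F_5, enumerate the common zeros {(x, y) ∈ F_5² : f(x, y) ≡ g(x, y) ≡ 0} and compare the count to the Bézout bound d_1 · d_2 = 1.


Common zeros: {(2, 4)}; count = 1; Bézout bound = 1.

deg(f) = 1, deg(g) = 1, so Bézout bound = 1.
Scan x ∈ F_5. For each x, list the y ∈ F_5 with f(x, y) ≡ 0 and those with g(x, y) ≡ 0 (mod 5); the common zeros in that column are the intersection.
  x = 0: f ≡ 0 at y ∈ {2}; g ≡ 0 at y ∈ {4}; common: ∅.
  x = 1: f ≡ 0 at y ∈ {3}; g ≡ 0 at y ∈ {4}; common: ∅.
  x = 2: f ≡ 0 at y ∈ {4}; g ≡ 0 at y ∈ {4}; common: {4}.
  x = 3: f ≡ 0 at y ∈ {0}; g ≡ 0 at y ∈ {4}; common: ∅.
  x = 4: f ≡ 0 at y ∈ {1}; g ≡ 0 at y ∈ {4}; common: ∅.
Collecting: common zeros = {(2, 4)}, so the count is 1.
Comparison with the Bézout bound: 1 ≤ 1 = deg(f)·deg(g), as expected for curves with no common component (the bound is attained).


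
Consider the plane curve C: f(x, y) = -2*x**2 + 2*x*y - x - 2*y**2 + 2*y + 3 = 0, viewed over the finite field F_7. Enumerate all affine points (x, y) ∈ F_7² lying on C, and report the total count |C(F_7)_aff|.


Affine F_7-points: {(0, 4), (1, 0), (1, 2), (2, 0), (2, 3), (3, 5), (3, 6), (4, 2), (4, 3), (5, 1), (5, 5), (6, 1), (6, 6)}; count = 13.

For each of the 49 pairs (x, y) ∈ F_7², evaluate f(x, y) mod 7. Record the zeros.
  x = 0: [0↦3, 1↦3, 2↦6, 3↦5, 4↦0, 5↦5, 6↦6]  zeros at y ∈ {4}
  x = 1: [0↦0, 1↦2, 2↦0, 3↦1, 4↦5, 5↦5, 6↦1]  zeros at y ∈ {0, 2}
  x = 2: [0↦0, 1↦4, 2↦4, 3↦0, 4↦6, 5↦1, 6↦6]  zeros at y ∈ {0, 3}
  x = 3: [0↦3, 1↦2, 2↦4, 3↦2, 4↦3, 5↦0, 6↦0]  zeros at y ∈ {5, 6}
  x = 4: [0↦2, 1↦3, 2↦0, 3↦0, 4↦3, 5↦2, 6↦4]  zeros at y ∈ {2, 3}
  x = 5: [0↦4, 1↦0, 2↦6, 3↦1, 4↦6, 5↦0, 6↦4]  zeros at y ∈ {1, 5}
  x = 6: [0↦2, 1↦0, 2↦1, 3↦5, 4↦5, 5↦1, 6↦0]  zeros at y ∈ {1, 6}
Collecting zeros: affine points = {(0, 4), (1, 0), (1, 2), (2, 0), (2, 3), (3, 5), (3, 6), (4, 2), (4, 3), (5, 1), (5, 5), (6, 1), (6, 6)}.
Total count |C(F_7)_aff| = 13.


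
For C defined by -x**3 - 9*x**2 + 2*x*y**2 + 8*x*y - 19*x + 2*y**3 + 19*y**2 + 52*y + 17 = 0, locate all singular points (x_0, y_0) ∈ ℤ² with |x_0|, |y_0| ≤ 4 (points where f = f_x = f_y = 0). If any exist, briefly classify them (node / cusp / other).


Singular points: {(-3, -2)}; classification: cusp.

Compute partial derivatives:
  f_x = -3*x**2 - 18*x + 2*y**2 + 8*y - 19.
  f_y = 4*x*y + 8*x + 6*y**2 + 38*y + 52.
Scan x_0 ∈ {−4, ..., 4}. For each x_0, f_y(x_0, y) is a polynomial in y; find its integer roots y ∈ {−4, ..., 4}, then test f_x and f at those candidates.
  x = -4: f_y(-4, y) = 6*y**2 + 22*y + 20; vanishes at y ∈ {-2}. (-4, -2): f_x = -3 ≠ 0.
  x = -3: f_y(-3, y) = 6*y**2 + 26*y + 28; vanishes at y ∈ {-2}. (-3, -2): f_x = 0, f = 0 — SINGULAR.
  x = -2: f_y(-2, y) = 6*y**2 + 30*y + 36; vanishes at y ∈ {-3, -2}. (-2, -3): f_x = -1 ≠ 0; (-2, -2): f_x = -3 ≠ 0.
  x = -1: f_y(-1, y) = 6*y**2 + 34*y + 44; vanishes at y ∈ {-2}. (-1, -2): f_x = -12 ≠ 0.
  x = 0: f_y(0, y) = 6*y**2 + 38*y + 52; vanishes at y ∈ {-2}. (0, -2): f_x = -27 ≠ 0.
  x = 1: f_y(1, y) = 6*y**2 + 42*y + 60; vanishes at y ∈ {-2}. (1, -2): f_x = -48 ≠ 0.
  x = 2: f_y(2, y) = 6*y**2 + 46*y + 68; vanishes at y ∈ {-2}. (2, -2): f_x = -75 ≠ 0.
  x = 3: f_y(3, y) = 6*y**2 + 50*y + 76; vanishes at y ∈ {-2}. (3, -2): f_x = -108 ≠ 0.
  x = 4: f_y(4, y) = 6*y**2 + 54*y + 84; vanishes at y ∈ {-2}. (4, -2): f_x = -147 ≠ 0.
Only singular point on the grid: (-3, -2).
Classify: substitute x = -3 + u, y = -2 + v and expand: f = -u**3 + 2*u*v**2 + 2*v**3 + v**2.
No constant or linear terms (consistent with a singular point). Quadratic part: v**2. Cubic part: -u**3 + 2*u*v**2 + 2*v**3.
The quadratic part v**2 is a perfect square, so there is a single (double) tangent line v = 0, i.e. y = -2. Restricting the cubic part to that line (v = 0) leaves -u**3 ≠ 0, so f is not divisible by v and the branch is v² ≈ u**3 to lowest order — this is a cusp.
Classification: cusp.


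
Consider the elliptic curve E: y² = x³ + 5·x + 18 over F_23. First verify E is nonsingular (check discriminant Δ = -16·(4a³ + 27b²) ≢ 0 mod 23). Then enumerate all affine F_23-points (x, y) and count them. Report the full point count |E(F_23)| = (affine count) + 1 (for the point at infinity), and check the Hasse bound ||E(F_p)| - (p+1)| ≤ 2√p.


Affine points = {(0, 8), (0, 15), (1, 1), (1, 22), (2, 6), (2, 17), (8, 8), (8, 15), (11, 1), (11, 22), (12, 9), (12, 14), (13, 7), (13, 16), (14, 7), (14, 16), (15, 8), (15, 15), (16, 10), (16, 13), (17, 5), (17, 18), (18, 11), (18, 12), (19, 7), (19, 16), (21, 0), (22, 9), (22, 14)}; affine count = 29; |E(F_23)| = 30.

Discriminant check: Δ ∝ 4a³ + 27b² = 4·5³ + 27·18² = 4·125 + 27·324 ≡ 2 (mod 23). Nonzero ⇒ E is nonsingular.
For each x ∈ F_23, compute rhs = x³ + 5·x + 18 mod 23, then count y ∈ F_23 with y² ≡ rhs.
  x = 0: rhs = 18, matching y values: 8, 15 (2 points).
  x = 1: rhs = 1, matching y values: 1, 22 (2 points).
  x = 2: rhs = 13, matching y values: 6, 17 (2 points).
  x = 3: rhs = 14, matching y values: none (0 points).
  x = 4: rhs = 10, matching y values: none (0 points).
  x = 5: rhs = 7, matching y values: none (0 points).
  x = 6: rhs = 11, matching y values: none (0 points).
  x = 7: rhs = 5, matching y values: none (0 points).
  x = 8: rhs = 18, matching y values: 8, 15 (2 points).
  x = 9: rhs = 10, matching y values: none (0 points).
  x = 10: rhs = 10, matching y values: none (0 points).
  x = 11: rhs = 1, matching y values: 1, 22 (2 points).
  x = 12: rhs = 12, matching y values: 9, 14 (2 points).
  x = 13: rhs = 3, matching y values: 7, 16 (2 points).
  x = 14: rhs = 3, matching y values: 7, 16 (2 points).
  x = 15: rhs = 18, matching y values: 8, 15 (2 points).
  x = 16: rhs = 8, matching y values: 10, 13 (2 points).
  x = 17: rhs = 2, matching y values: 5, 18 (2 points).
  x = 18: rhs = 6, matching y values: 11, 12 (2 points).
  x = 19: rhs = 3, matching y values: 7, 16 (2 points).
  x = 20: rhs = 22, matching y values: none (0 points).
  x = 21: rhs = 0, matching y values: 0 (1 points).
  x = 22: rhs = 12, matching y values: 9, 14 (2 points).
Total affine count: 29.
Full point count |E(F_23)| = 29 + 1 = 30.
Hasse bound: |30 − (23+1)| = |6| = 6 ≤ 2√23 ≈ 9.5917 ✓.


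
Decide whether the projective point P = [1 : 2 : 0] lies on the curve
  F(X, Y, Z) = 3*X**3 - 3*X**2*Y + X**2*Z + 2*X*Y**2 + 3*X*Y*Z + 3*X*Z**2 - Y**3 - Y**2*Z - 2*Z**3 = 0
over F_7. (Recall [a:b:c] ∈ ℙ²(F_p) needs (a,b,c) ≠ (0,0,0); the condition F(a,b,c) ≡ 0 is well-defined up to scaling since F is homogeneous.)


F(1,2,0) ≡ 4 (mod 7); P is NOT on the curve.

Evaluate F(1, 2, 0) term-by-term (mod 7).
  3*X**3 ↦ 3·1·1·1 = 3
  -3*X**2*Y ↦ -3·1·2·1 = -6
  X**2*Z ↦ 1·1·1·0 = 0
  2*X*Y**2 ↦ 2·1·4·1 = 8
  3*X*Y*Z ↦ 3·1·2·0 = 0
  3*X*Z**2 ↦ 3·1·1·0 = 0
  -Y**3 ↦ -1·1·8·1 = -8
  -Y**2*Z ↦ -1·1·4·0 = 0
  -2*Z**3 ↦ -2·1·1·0 = 0
Sum: F(1, 2, 0) = (3) + (-6) + (0) + (8) + (0) + (0) + (-8) + (0) + (0) = -3.
Reducing mod 7: -3 ≡ 4 (mod 7).
Since F(a, b, c) ≡ 4 ≠ 0 (mod 7), P does NOT lie on the curve.


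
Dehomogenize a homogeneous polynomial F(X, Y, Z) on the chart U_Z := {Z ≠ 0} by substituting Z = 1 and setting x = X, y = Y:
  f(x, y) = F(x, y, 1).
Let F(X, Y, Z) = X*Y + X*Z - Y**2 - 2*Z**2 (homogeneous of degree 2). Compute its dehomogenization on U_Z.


f(x, y) = x*y + x - y**2 - 2

On U_Z we set Z = 1. Each monomial c·X^i·Y^j·Z^k in F becomes c·x^i·y^j·1^k = c·x^i·y^j.
Substituting Z = 1: F(X, Y, 1) = x*y + x - y**2 - 2.
Note: deg(f) ≤ deg(F) = 2; strict inequality happens when F is divisible by Z (lost terms).


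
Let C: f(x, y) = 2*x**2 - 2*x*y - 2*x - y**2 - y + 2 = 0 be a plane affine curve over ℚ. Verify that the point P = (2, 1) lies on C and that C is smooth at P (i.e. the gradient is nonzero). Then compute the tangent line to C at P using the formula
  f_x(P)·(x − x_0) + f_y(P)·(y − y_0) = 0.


Tangent line at P: 4*x - 7*y - 1 = 0.

Step 1: f(2, 1) = 0, so P lies on C.
Step 2: partial derivatives
  f_x(x, y) = 4*x - 2*y - 2, f_y(x, y) = -2*x - 2*y - 1.
  f_x(P) = 4, f_y(P) = -7 (gradient nonzero, so P is smooth).
Step 3: tangent line at P: 4·(x − 2) + -7·(y − 1) = 0.
Expanding: 4*x - 7*y - 1 = 0.


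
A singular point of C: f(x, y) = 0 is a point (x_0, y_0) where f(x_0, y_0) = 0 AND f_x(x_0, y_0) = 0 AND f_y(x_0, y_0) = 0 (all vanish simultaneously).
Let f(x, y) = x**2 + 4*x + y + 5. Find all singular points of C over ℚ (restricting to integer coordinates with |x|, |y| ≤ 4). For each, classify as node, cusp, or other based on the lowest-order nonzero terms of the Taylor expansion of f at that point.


No singular points in the scanned grid; C is smooth there.

Compute partial derivatives:
  f_x = 2*x + 4.
  f_y = 1.
f_y = 1 is a nonzero constant, so f_y never vanishes: no point (x, y) can satisfy f = f_x = f_y = 0. In particular no (x, y) ∈ {−4, ..., 4}² is singular; the curve is smooth.


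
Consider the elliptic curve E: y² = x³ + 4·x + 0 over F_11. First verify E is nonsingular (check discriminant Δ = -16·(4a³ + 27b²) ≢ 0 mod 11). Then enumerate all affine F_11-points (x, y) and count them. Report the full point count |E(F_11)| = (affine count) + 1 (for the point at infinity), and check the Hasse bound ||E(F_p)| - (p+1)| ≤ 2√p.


Affine points = {(0, 0), (1, 4), (1, 7), (2, 4), (2, 7), (4, 5), (4, 6), (6, 3), (6, 8), (8, 4), (8, 7)}; affine count = 11; |E(F_11)| = 12.

Discriminant check: Δ ∝ 4a³ + 27b² = 4·4³ + 27·0² = 4·64 + 27·0 ≡ 3 (mod 11). Nonzero ⇒ E is nonsingular.
For each x ∈ F_11, compute rhs = x³ + 4·x + 0 mod 11, then count y ∈ F_11 with y² ≡ rhs.
  x = 0: rhs = 0, matching y values: 0 (1 points).
  x = 1: rhs = 5, matching y values: 4, 7 (2 points).
  x = 2: rhs = 5, matching y values: 4, 7 (2 points).
  x = 3: rhs = 6, matching y values: none (0 points).
  x = 4: rhs = 3, matching y values: 5, 6 (2 points).
  x = 5: rhs = 2, matching y values: none (0 points).
  x = 6: rhs = 9, matching y values: 3, 8 (2 points).
  x = 7: rhs = 8, matching y values: none (0 points).
  x = 8: rhs = 5, matching y values: 4, 7 (2 points).
  x = 9: rhs = 6, matching y values: none (0 points).
  x = 10: rhs = 6, matching y values: none (0 points).
Total affine count: 11.
Full point count |E(F_11)| = 11 + 1 = 12.
Hasse bound: |12 − (11+1)| = |0| = 0 ≤ 2√11 ≈ 6.6332 ✓.


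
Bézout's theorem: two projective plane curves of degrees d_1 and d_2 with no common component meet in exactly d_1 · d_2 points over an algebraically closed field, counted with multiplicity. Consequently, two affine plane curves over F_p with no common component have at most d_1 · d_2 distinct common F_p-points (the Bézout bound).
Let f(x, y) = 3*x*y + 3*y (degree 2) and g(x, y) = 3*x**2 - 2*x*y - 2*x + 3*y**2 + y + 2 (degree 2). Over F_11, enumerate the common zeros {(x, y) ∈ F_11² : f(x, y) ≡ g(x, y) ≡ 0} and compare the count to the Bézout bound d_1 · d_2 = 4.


Common zeros: ∅; count = 0; Bézout bound = 4.

deg(f) = 2, deg(g) = 2, so Bézout bound = 4.
Scan x ∈ F_11. For each x, list the y ∈ F_11 with f(x, y) ≡ 0 and those with g(x, y) ≡ 0 (mod 11); the common zeros in that column are the intersection.
  x = 0: f ≡ 0 at y ∈ {0}; g ≡ 0 at y ∈ ∅; common: ∅.
  x = 1: f ≡ 0 at y ∈ {0}; g ≡ 0 at y ∈ {7, 8}; common: ∅.
  x = 2: f ≡ 0 at y ∈ {0}; g ≡ 0 at y ∈ ∅; common: ∅.
  x = 3: f ≡ 0 at y ∈ {0}; g ≡ 0 at y ∈ ∅; common: ∅.
  x = 4: f ≡ 0 at y ∈ {0}; g ≡ 0 at y ∈ ∅; common: ∅.
  x = 5: f ≡ 0 at y ∈ {0}; g ≡ 0 at y ∈ {6, 8}; common: ∅.
  x = 6: f ≡ 0 at y ∈ {0}; g ≡ 0 at y ∈ {2, 9}; common: ∅.
  x = 7: f ≡ 0 at y ∈ {0}; g ≡ 0 at y ∈ {2, 6}; common: ∅.
  x = 8: f ≡ 0 at y ∈ {0}; g ≡ 0 at y ∈ {7, 9}; common: ∅.
  x = 9: f ≡ 0 at y ∈ {0}; g ≡ 0 at y ∈ ∅; common: ∅.
  x = 10: f ≡ 0 at y ∈ {0, 1, 2, 3, 4, 5, 6, 7, 8, 9, 10}; g ≡ 0 at y ∈ ∅; common: ∅.
Collecting: common zeros = ∅, so the count is 0.
Comparison with the Bézout bound: 0 ≤ 4 = deg(f)·deg(g), as expected for curves with no common component (the affine F_11-count falls short of the bound because intersections may lie at infinity, over extension fields, or carry multiplicity).


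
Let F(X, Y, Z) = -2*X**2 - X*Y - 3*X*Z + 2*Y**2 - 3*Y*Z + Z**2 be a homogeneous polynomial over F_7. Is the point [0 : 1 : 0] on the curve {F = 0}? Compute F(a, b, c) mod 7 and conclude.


F(0,1,0) ≡ 2 (mod 7); P is NOT on the curve.

Evaluate F(0, 1, 0) term-by-term (mod 7).
  -2*X**2 ↦ -2·0·1·1 = 0
  -X*Y ↦ -1·0·1·1 = 0
  -3*X*Z ↦ -3·0·1·0 = 0
  2*Y**2 ↦ 2·1·1·1 = 2
  -3*Y*Z ↦ -3·1·1·0 = 0
  Z**2 ↦ 1·1·1·0 = 0
Sum: F(0, 1, 0) = (0) + (0) + (0) + (2) + (0) + (0) = 2.
Reducing mod 7: 2 ≡ 2 (mod 7).
Since F(a, b, c) ≡ 2 ≠ 0 (mod 7), P does NOT lie on the curve.


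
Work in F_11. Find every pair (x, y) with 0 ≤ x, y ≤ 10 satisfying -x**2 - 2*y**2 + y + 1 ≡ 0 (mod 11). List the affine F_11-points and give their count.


Affine F_11-points: {(0, 1), (0, 5), (1, 0), (1, 6), (3, 7), (3, 10), (8, 7), (8, 10), (10, 0), (10, 6)}; count = 10.

For each of the 121 pairs (x, y) ∈ F_11², evaluate f(x, y) mod 11. Record the zeros.
  x = 0: [0↦1, 1↦0, 2↦6, 3↦8, 4↦6, 5↦0, 6↦1, 7↦9, 8↦2, 9↦2, 10↦9]  zeros at y ∈ {1, 5}
  x = 1: [0↦0, 1↦10, 2↦5, 3↦7, 4↦5, 5↦10, 6↦0, 7↦8, 8↦1, 9↦1, 10↦8]  zeros at y ∈ {0, 6}
  x = 2: [0↦8, 1↦7, 2↦2, 3↦4, 4↦2, 5↦7, 6↦8, 7↦5, 8↦9, 9↦9, 10↦5]  zeros at y ∈ ∅
  x = 3: [0↦3, 1↦2, 2↦8, 3↦10, 4↦8, 5↦2, 6↦3, 7↦0, 8↦4, 9↦4, 10↦0]  zeros at y ∈ {7, 10}
  x = 4: [0↦7, 1↦6, 2↦1, 3↦3, 4↦1, 5↦6, 6↦7, 7↦4, 8↦8, 9↦8, 10↦4]  zeros at y ∈ ∅
  x = 5: [0↦9, 1↦8, 2↦3, 3↦5, 4↦3, 5↦8, 6↦9, 7↦6, 8↦10, 9↦10, 10↦6]  zeros at y ∈ ∅
  x = 6: [0↦9, 1↦8, 2↦3, 3↦5, 4↦3, 5↦8, 6↦9, 7↦6, 8↦10, 9↦10, 10↦6]  zeros at y ∈ ∅
  x = 7: [0↦7, 1↦6, 2↦1, 3↦3, 4↦1, 5↦6, 6↦7, 7↦4, 8↦8, 9↦8, 10↦4]  zeros at y ∈ ∅
  x = 8: [0↦3, 1↦2, 2↦8, 3↦10, 4↦8, 5↦2, 6↦3, 7↦0, 8↦4, 9↦4, 10↦0]  zeros at y ∈ {7, 10}
  x = 9: [0↦8, 1↦7, 2↦2, 3↦4, 4↦2, 5↦7, 6↦8, 7↦5, 8↦9, 9↦9, 10↦5]  zeros at y ∈ ∅
  x = 10: [0↦0, 1↦10, 2↦5, 3↦7, 4↦5, 5↦10, 6↦0, 7↦8, 8↦1, 9↦1, 10↦8]  zeros at y ∈ {0, 6}
Collecting zeros: affine points = {(0, 1), (0, 5), (1, 0), (1, 6), (3, 7), (3, 10), (8, 7), (8, 10), (10, 0), (10, 6)}.
Total count |C(F_11)_aff| = 10.


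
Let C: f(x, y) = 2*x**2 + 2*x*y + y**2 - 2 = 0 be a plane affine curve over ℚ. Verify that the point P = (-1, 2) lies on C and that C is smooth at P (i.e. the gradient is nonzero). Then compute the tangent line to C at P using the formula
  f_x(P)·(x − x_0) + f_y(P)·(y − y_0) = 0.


Tangent line at P: 2*y - 4 = 0.

Step 1: f(-1, 2) = 0, so P lies on C.
Step 2: partial derivatives
  f_x(x, y) = 4*x + 2*y, f_y(x, y) = 2*x + 2*y.
  f_x(P) = 0, f_y(P) = 2 (gradient nonzero, so P is smooth).
Step 3: tangent line at P: 0·(x − -1) + 2·(y − 2) = 0.
Expanding: 2*y - 4 = 0.


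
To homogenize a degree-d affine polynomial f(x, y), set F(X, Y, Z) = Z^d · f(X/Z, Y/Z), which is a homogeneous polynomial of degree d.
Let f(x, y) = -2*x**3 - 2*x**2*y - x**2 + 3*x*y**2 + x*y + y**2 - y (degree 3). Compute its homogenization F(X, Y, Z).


F(X, Y, Z) = -2*X**3 - 2*X**2*Y - X**2*Z + 3*X*Y**2 + X*Y*Z + Y**2*Z - Y*Z**2

deg(f) = 3.
Substitute x = X/Z, y = Y/Z into f, then multiply by Z^3.
  monomial -2·x^3·y^0 ↦ -2·X^3·Y^0·Z^0.
  monomial -2·x^2·y^1 ↦ -2·X^2·Y^1·Z^0.
  monomial -1·x^2·y^0 ↦ -1·X^2·Y^0·Z^1.
  monomial 3·x^1·y^2 ↦ 3·X^1·Y^2·Z^0.
  monomial 1·x^1·y^1 ↦ 1·X^1·Y^1·Z^1.
  monomial 1·x^0·y^2 ↦ 1·X^0·Y^2·Z^1.
  monomial -1·x^0·y^1 ↦ -1·X^0·Y^1·Z^2.
Collecting: F(X, Y, Z) = -2*X**3 - 2*X**2*Y - X**2*Z + 3*X*Y**2 + X*Y*Z + Y**2*Z - Y*Z**2.


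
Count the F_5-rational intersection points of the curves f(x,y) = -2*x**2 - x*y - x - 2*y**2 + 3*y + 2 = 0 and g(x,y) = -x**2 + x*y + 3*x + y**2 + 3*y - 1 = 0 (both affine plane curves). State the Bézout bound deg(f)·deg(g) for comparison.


Common zeros: {(4, 3)}; count = 1; Bézout bound = 4.

deg(f) = 2, deg(g) = 2, so Bézout bound = 4.
Scan x ∈ F_5. For each x, list the y ∈ F_5 with f(x, y) ≡ 0 and those with g(x, y) ≡ 0 (mod 5); the common zeros in that column are the intersection.
  x = 0: f ≡ 0 at y ∈ {2}; g ≡ 0 at y ∈ ∅; common: ∅.
  x = 1: f ≡ 0 at y ∈ {2, 4}; g ≡ 0 at y ∈ ∅; common: ∅.
  x = 2: f ≡ 0 at y ∈ ∅; g ≡ 0 at y ∈ {2, 3}; common: ∅.
  x = 3: f ≡ 0 at y ∈ ∅; g ≡ 0 at y ∈ {2}; common: ∅.
  x = 4: f ≡ 0 at y ∈ {3, 4}; g ≡ 0 at y ∈ {0, 3}; common: {3}.
Collecting: common zeros = {(4, 3)}, so the count is 1.
Comparison with the Bézout bound: 1 ≤ 4 = deg(f)·deg(g), as expected for curves with no common component (the affine F_5-count falls short of the bound because intersections may lie at infinity, over extension fields, or carry multiplicity).


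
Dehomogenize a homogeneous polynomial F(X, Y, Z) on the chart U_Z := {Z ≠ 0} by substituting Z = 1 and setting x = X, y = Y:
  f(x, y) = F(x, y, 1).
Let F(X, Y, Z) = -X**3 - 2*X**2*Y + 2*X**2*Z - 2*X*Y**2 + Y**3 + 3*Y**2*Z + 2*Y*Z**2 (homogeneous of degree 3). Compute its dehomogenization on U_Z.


f(x, y) = -x**3 - 2*x**2*y + 2*x**2 - 2*x*y**2 + y**3 + 3*y**2 + 2*y

On U_Z we set Z = 1. Each monomial c·X^i·Y^j·Z^k in F becomes c·x^i·y^j·1^k = c·x^i·y^j.
Substituting Z = 1: F(X, Y, 1) = -x**3 - 2*x**2*y + 2*x**2 - 2*x*y**2 + y**3 + 3*y**2 + 2*y.
Note: deg(f) ≤ deg(F) = 3; strict inequality happens when F is divisible by Z (lost terms).


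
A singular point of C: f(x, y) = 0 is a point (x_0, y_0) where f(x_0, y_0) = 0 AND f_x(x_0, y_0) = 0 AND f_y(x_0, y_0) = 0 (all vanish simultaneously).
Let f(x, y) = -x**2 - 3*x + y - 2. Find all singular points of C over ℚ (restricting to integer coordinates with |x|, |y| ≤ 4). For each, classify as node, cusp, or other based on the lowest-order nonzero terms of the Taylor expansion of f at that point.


No singular points in the scanned grid; C is smooth there.

Compute partial derivatives:
  f_x = -2*x - 3.
  f_y = 1.
f_y = 1 is a nonzero constant, so f_y never vanishes: no point (x, y) can satisfy f = f_x = f_y = 0. In particular no (x, y) ∈ {−4, ..., 4}² is singular; the curve is smooth.


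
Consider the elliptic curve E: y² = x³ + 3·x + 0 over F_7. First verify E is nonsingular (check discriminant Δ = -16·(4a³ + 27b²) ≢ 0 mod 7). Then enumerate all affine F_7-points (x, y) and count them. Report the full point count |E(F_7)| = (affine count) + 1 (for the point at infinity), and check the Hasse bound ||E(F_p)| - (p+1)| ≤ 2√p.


Affine points = {(0, 0), (1, 2), (1, 5), (2, 0), (3, 1), (3, 6), (5, 0)}; affine count = 7; |E(F_7)| = 8.

Discriminant check: Δ ∝ 4a³ + 27b² = 4·3³ + 27·0² = 4·27 + 27·0 ≡ 3 (mod 7). Nonzero ⇒ E is nonsingular.
For each x ∈ F_7, compute rhs = x³ + 3·x + 0 mod 7, then count y ∈ F_7 with y² ≡ rhs.
  x = 0: rhs = 0, matching y values: 0 (1 points).
  x = 1: rhs = 4, matching y values: 2, 5 (2 points).
  x = 2: rhs = 0, matching y values: 0 (1 points).
  x = 3: rhs = 1, matching y values: 1, 6 (2 points).
  x = 4: rhs = 6, matching y values: none (0 points).
  x = 5: rhs = 0, matching y values: 0 (1 points).
  x = 6: rhs = 3, matching y values: none (0 points).
Total affine count: 7.
Full point count |E(F_7)| = 7 + 1 = 8.
Hasse bound: |8 − (7+1)| = |0| = 0 ≤ 2√7 ≈ 5.2915 ✓.


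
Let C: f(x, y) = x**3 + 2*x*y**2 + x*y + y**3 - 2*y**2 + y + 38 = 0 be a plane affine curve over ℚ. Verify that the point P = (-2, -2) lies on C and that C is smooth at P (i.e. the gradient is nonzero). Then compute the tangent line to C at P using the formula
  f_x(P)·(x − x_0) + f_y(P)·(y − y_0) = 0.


Tangent line at P: 18*x + 35*y + 106 = 0.

Step 1: f(-2, -2) = 0, so P lies on C.
Step 2: partial derivatives
  f_x(x, y) = 3*x**2 + 2*y**2 + y, f_y(x, y) = 4*x*y + x + 3*y**2 - 4*y + 1.
  f_x(P) = 18, f_y(P) = 35 (gradient nonzero, so P is smooth).
Step 3: tangent line at P: 18·(x − -2) + 35·(y − -2) = 0.
Expanding: 18*x + 35*y + 106 = 0.


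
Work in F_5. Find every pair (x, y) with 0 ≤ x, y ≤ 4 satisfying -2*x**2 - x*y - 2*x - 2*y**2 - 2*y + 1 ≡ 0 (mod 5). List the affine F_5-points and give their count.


Affine F_5-points: {(1, 3), (3, 1), (3, 4), (4, 3), (4, 4)}; count = 5.

For each of the 25 pairs (x, y) ∈ F_5², evaluate f(x, y) mod 5. Record the zeros.
  x = 0: [0↦1, 1↦2, 2↦4, 3↦2, 4↦1]  zeros at y ∈ ∅
  x = 1: [0↦2, 1↦2, 2↦3, 3↦0, 4↦3]  zeros at y ∈ {3}
  x = 2: [0↦4, 1↦3, 2↦3, 3↦4, 4↦1]  zeros at y ∈ ∅
  x = 3: [0↦2, 1↦0, 2↦4, 3↦4, 4↦0]  zeros at y ∈ {1, 4}
  x = 4: [0↦1, 1↦3, 2↦1, 3↦0, 4↦0]  zeros at y ∈ {3, 4}
Collecting zeros: affine points = {(1, 3), (3, 1), (3, 4), (4, 3), (4, 4)}.
Total count |C(F_5)_aff| = 5.


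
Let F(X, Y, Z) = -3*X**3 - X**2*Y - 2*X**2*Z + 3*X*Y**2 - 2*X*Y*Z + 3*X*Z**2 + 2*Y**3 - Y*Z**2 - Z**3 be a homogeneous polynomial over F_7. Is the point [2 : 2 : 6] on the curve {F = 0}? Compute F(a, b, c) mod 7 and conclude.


F(2,2,6) ≡ 1 (mod 7); P is NOT on the curve.

Evaluate F(2, 2, 6) term-by-term (mod 7).
  -3*X**3 ↦ -3·8·1·1 = -24
  -X**2*Y ↦ -1·4·2·1 = -8
  -2*X**2*Z ↦ -2·4·1·6 = -48
  3*X*Y**2 ↦ 3·2·4·1 = 24
  -2*X*Y*Z ↦ -2·2·2·6 = -48
  3*X*Z**2 ↦ 3·2·1·36 = 216
  2*Y**3 ↦ 2·1·8·1 = 16
  -Y*Z**2 ↦ -1·1·2·36 = -72
  -Z**3 ↦ -1·1·1·216 = -216
Sum: F(2, 2, 6) = (-24) + (-8) + (-48) + (24) + (-48) + (216) + (16) + (-72) + (-216) = -160.
Reducing mod 7: -160 ≡ 1 (mod 7).
Since F(a, b, c) ≡ 1 ≠ 0 (mod 7), P does NOT lie on the curve.


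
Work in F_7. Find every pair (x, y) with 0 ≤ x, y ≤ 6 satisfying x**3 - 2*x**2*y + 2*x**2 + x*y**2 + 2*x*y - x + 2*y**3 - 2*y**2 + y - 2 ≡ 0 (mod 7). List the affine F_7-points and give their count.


Affine F_7-points: {(0, 4), (0, 5), (0, 6), (1, 0), (1, 2), (3, 3), (3, 4), (5, 0), (6, 0)}; count = 9.

For each of the 49 pairs (x, y) ∈ F_7², evaluate f(x, y) mod 7. Record the zeros.
  x = 0: [0↦5, 1↦6, 2↦1, 3↦2, 4↦0, 5↦0, 6↦0]  zeros at y ∈ {4, 5, 6}
  x = 1: [0↦0, 1↦2, 2↦0, 3↦6, 4↦4, 5↦6, 6↦3]  zeros at y ∈ {0, 2}
  x = 2: [0↦5, 1↦4, 2↦1, 3↦1, 4↦2, 5↦2, 6↦6]  zeros at y ∈ ∅
  x = 3: [0↦5, 1↦4, 2↦3, 3↦0, 4↦0, 5↦1, 6↦1]  zeros at y ∈ {3, 4}
  x = 4: [0↦6, 1↦1, 2↦5, 3↦2, 4↦4, 5↦2, 6↦1]  zeros at y ∈ ∅
  x = 5: [0↦0, 1↦1, 2↦6, 3↦6, 4↦6, 5↦4, 6↦5]  zeros at y ∈ {0}
  x = 6: [0↦0, 1↦3, 2↦5, 3↦4, 4↦5, 5↦6, 6↦5]  zeros at y ∈ {0}
Collecting zeros: affine points = {(0, 4), (0, 5), (0, 6), (1, 0), (1, 2), (3, 3), (3, 4), (5, 0), (6, 0)}.
Total count |C(F_7)_aff| = 9.


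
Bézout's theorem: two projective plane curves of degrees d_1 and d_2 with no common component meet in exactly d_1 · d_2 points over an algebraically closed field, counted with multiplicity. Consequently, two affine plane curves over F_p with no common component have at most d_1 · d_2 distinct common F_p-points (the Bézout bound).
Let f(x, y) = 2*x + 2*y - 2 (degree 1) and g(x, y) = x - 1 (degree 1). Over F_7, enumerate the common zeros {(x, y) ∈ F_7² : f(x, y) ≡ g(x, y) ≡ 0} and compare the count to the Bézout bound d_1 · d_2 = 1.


Common zeros: {(1, 0)}; count = 1; Bézout bound = 1.

deg(f) = 1, deg(g) = 1, so Bézout bound = 1.
Scan x ∈ F_7. For each x, list the y ∈ F_7 with f(x, y) ≡ 0 and those with g(x, y) ≡ 0 (mod 7); the common zeros in that column are the intersection.
  x = 0: f ≡ 0 at y ∈ {1}; g ≡ 0 at y ∈ ∅; common: ∅.
  x = 1: f ≡ 0 at y ∈ {0}; g ≡ 0 at y ∈ {0, 1, 2, 3, 4, 5, 6}; common: {0}.
  x = 2: f ≡ 0 at y ∈ {6}; g ≡ 0 at y ∈ ∅; common: ∅.
  x = 3: f ≡ 0 at y ∈ {5}; g ≡ 0 at y ∈ ∅; common: ∅.
  x = 4: f ≡ 0 at y ∈ {4}; g ≡ 0 at y ∈ ∅; common: ∅.
  x = 5: f ≡ 0 at y ∈ {3}; g ≡ 0 at y ∈ ∅; common: ∅.
  x = 6: f ≡ 0 at y ∈ {2}; g ≡ 0 at y ∈ ∅; common: ∅.
Collecting: common zeros = {(1, 0)}, so the count is 1.
Comparison with the Bézout bound: 1 ≤ 1 = deg(f)·deg(g), as expected for curves with no common component (the bound is attained).


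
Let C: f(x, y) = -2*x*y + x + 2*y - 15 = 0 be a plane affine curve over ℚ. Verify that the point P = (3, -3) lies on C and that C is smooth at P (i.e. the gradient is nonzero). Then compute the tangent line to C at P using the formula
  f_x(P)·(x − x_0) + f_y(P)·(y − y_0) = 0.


Tangent line at P: 7*x - 4*y - 33 = 0.

Step 1: f(3, -3) = 0, so P lies on C.
Step 2: partial derivatives
  f_x(x, y) = 1 - 2*y, f_y(x, y) = 2 - 2*x.
  f_x(P) = 7, f_y(P) = -4 (gradient nonzero, so P is smooth).
Step 3: tangent line at P: 7·(x − 3) + -4·(y − -3) = 0.
Expanding: 7*x - 4*y - 33 = 0.


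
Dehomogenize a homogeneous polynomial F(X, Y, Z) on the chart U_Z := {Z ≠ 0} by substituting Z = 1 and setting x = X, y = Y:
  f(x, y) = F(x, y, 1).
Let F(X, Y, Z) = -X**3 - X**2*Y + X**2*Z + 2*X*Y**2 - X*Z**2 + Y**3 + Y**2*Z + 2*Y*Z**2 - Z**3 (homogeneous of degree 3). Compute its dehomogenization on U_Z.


f(x, y) = -x**3 - x**2*y + x**2 + 2*x*y**2 - x + y**3 + y**2 + 2*y - 1

On U_Z we set Z = 1. Each monomial c·X^i·Y^j·Z^k in F becomes c·x^i·y^j·1^k = c·x^i·y^j.
Substituting Z = 1: F(X, Y, 1) = -x**3 - x**2*y + x**2 + 2*x*y**2 - x + y**3 + y**2 + 2*y - 1.
Note: deg(f) ≤ deg(F) = 3; strict inequality happens when F is divisible by Z (lost terms).


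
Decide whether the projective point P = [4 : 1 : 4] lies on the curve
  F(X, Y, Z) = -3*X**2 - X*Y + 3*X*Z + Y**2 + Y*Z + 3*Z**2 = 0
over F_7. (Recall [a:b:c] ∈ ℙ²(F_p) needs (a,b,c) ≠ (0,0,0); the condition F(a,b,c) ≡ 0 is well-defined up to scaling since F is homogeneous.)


F(4,1,4) ≡ 0 (mod 7); P is on the curve.

Evaluate F(4, 1, 4) term-by-term (mod 7).
  -3*X**2 ↦ -3·16·1·1 = -48
  -X*Y ↦ -1·4·1·1 = -4
  3*X*Z ↦ 3·4·1·4 = 48
  Y**2 ↦ 1·1·1·1 = 1
  Y*Z ↦ 1·1·1·4 = 4
  3*Z**2 ↦ 3·1·1·16 = 48
Sum: F(4, 1, 4) = (-48) + (-4) + (48) + (1) + (4) + (48) = 49.
Reducing mod 7: 49 ≡ 0 (mod 7).
Since F(a, b, c) ≡ 0 (mod 7), P lies on the curve.


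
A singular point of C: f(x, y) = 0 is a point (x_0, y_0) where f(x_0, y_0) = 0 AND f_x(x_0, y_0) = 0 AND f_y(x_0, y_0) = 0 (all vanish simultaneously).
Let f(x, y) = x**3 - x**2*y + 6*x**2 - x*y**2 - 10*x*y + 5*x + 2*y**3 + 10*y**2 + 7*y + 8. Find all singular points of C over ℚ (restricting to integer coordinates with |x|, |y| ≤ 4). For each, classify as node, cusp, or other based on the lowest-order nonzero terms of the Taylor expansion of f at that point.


Singular points: {(-3, -2)}; classification: node.

Compute partial derivatives:
  f_x = 3*x**2 - 2*x*y + 12*x - y**2 - 10*y + 5.
  f_y = -x**2 - 2*x*y - 10*x + 6*y**2 + 20*y + 7.
Scan x_0 ∈ {−4, ..., 4}. For each x_0, f_y(x_0, y) is a polynomial in y; find its integer roots y ∈ {−4, ..., 4}, then test f_x and f at those candidates.
  x = -4: f_y(-4, y) = 6*y**2 + 28*y + 31; no integer root y with |y| ≤ 4.
  x = -3: f_y(-3, y) = 6*y**2 + 26*y + 28; vanishes at y ∈ {-2}. (-3, -2): f_x = 0, f = 0 — SINGULAR.
  x = -2: f_y(-2, y) = 6*y**2 + 24*y + 23; no integer root y with |y| ≤ 4.
  x = -1: f_y(-1, y) = 6*y**2 + 22*y + 16; vanishes at y ∈ {-1}. (-1, -1): f_x = 3 ≠ 0.
  x = 0: f_y(0, y) = 6*y**2 + 20*y + 7; no integer root y with |y| ≤ 4.
  x = 1: f_y(1, y) = 6*y**2 + 18*y - 4; no integer root y with |y| ≤ 4.
  x = 2: f_y(2, y) = 6*y**2 + 16*y - 17; no integer root y with |y| ≤ 4.
  x = 3: f_y(3, y) = 6*y**2 + 14*y - 32; no integer root y with |y| ≤ 4.
  x = 4: f_y(4, y) = 6*y**2 + 12*y - 49; no integer root y with |y| ≤ 4.
Only singular point on the grid: (-3, -2).
Classify: substitute x = -3 + u, y = -2 + v and expand: f = u**3 - u**2*v - u**2 - u*v**2 + 2*v**3 + v**2.
No constant or linear terms (consistent with a singular point). Quadratic part: -u**2 + v**2. Cubic part: u**3 - u**2*v - u*v**2 + 2*v**3.
The quadratic part v**2 - u**2 = (v − u)(v + u) splits into two distinct linear factors, so there are two distinct tangent lines y − -2 = ±(x − -3) — this is a node (ordinary double point).
Classification: node.


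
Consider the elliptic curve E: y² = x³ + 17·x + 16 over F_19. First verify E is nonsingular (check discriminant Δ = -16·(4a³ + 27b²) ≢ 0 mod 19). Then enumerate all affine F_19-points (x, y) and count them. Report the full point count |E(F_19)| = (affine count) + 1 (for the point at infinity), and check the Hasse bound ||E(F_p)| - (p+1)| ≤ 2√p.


Affine points = {(0, 4), (0, 15), (2, 1), (2, 18), (5, 6), (5, 13), (6, 7), (6, 12), (9, 9), (9, 10), (15, 6), (15, 13), (18, 6), (18, 13)}; affine count = 14; |E(F_19)| = 15.

Discriminant check: Δ ∝ 4a³ + 27b² = 4·17³ + 27·16² = 4·4913 + 27·256 ≡ 2 (mod 19). Nonzero ⇒ E is nonsingular.
For each x ∈ F_19, compute rhs = x³ + 17·x + 16 mod 19, then count y ∈ F_19 with y² ≡ rhs.
  x = 0: rhs = 16, matching y values: 4, 15 (2 points).
  x = 1: rhs = 15, matching y values: none (0 points).
  x = 2: rhs = 1, matching y values: 1, 18 (2 points).
  x = 3: rhs = 18, matching y values: none (0 points).
  x = 4: rhs = 15, matching y values: none (0 points).
  x = 5: rhs = 17, matching y values: 6, 13 (2 points).
  x = 6: rhs = 11, matching y values: 7, 12 (2 points).
  x = 7: rhs = 3, matching y values: none (0 points).
  x = 8: rhs = 18, matching y values: none (0 points).
  x = 9: rhs = 5, matching y values: 9, 10 (2 points).
  x = 10: rhs = 8, matching y values: none (0 points).
  x = 11: rhs = 14, matching y values: none (0 points).
  x = 12: rhs = 10, matching y values: none (0 points).
  x = 13: rhs = 2, matching y values: none (0 points).
  x = 14: rhs = 15, matching y values: none (0 points).
  x = 15: rhs = 17, matching y values: 6, 13 (2 points).
  x = 16: rhs = 14, matching y values: none (0 points).
  x = 17: rhs = 12, matching y values: none (0 points).
  x = 18: rhs = 17, matching y values: 6, 13 (2 points).
Total affine count: 14.
Full point count |E(F_19)| = 14 + 1 = 15.
Hasse bound: |15 − (19+1)| = |-5| = 5 ≤ 2√19 ≈ 8.7178 ✓.


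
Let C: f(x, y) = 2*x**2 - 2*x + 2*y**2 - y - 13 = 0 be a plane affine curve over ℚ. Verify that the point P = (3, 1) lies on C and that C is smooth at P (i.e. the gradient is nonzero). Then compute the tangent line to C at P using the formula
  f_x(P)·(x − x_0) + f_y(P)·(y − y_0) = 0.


Tangent line at P: 10*x + 3*y - 33 = 0.

Step 1: f(3, 1) = 0, so P lies on C.
Step 2: partial derivatives
  f_x(x, y) = 4*x - 2, f_y(x, y) = 4*y - 1.
  f_x(P) = 10, f_y(P) = 3 (gradient nonzero, so P is smooth).
Step 3: tangent line at P: 10·(x − 3) + 3·(y − 1) = 0.
Expanding: 10*x + 3*y - 33 = 0.


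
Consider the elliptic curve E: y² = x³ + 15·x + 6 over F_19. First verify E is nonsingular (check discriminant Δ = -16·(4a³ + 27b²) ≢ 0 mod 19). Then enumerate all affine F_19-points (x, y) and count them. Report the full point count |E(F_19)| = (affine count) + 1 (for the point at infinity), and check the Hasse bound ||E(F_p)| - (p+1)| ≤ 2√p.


Affine points = {(0, 5), (0, 14), (2, 5), (2, 14), (4, 4), (4, 15), (5, 4), (5, 15), (7, 6), (7, 13), (8, 7), (8, 12), (10, 4), (10, 15), (11, 1), (11, 18), (13, 2), (13, 17), (17, 5), (17, 14), (18, 3), (18, 16)}; affine count = 22; |E(F_19)| = 23.

Discriminant check: Δ ∝ 4a³ + 27b² = 4·15³ + 27·6² = 4·3375 + 27·36 ≡ 13 (mod 19). Nonzero ⇒ E is nonsingular.
For each x ∈ F_19, compute rhs = x³ + 15·x + 6 mod 19, then count y ∈ F_19 with y² ≡ rhs.
  x = 0: rhs = 6, matching y values: 5, 14 (2 points).
  x = 1: rhs = 3, matching y values: none (0 points).
  x = 2: rhs = 6, matching y values: 5, 14 (2 points).
  x = 3: rhs = 2, matching y values: none (0 points).
  x = 4: rhs = 16, matching y values: 4, 15 (2 points).
  x = 5: rhs = 16, matching y values: 4, 15 (2 points).
  x = 6: rhs = 8, matching y values: none (0 points).
  x = 7: rhs = 17, matching y values: 6, 13 (2 points).
  x = 8: rhs = 11, matching y values: 7, 12 (2 points).
  x = 9: rhs = 15, matching y values: none (0 points).
  x = 10: rhs = 16, matching y values: 4, 15 (2 points).
  x = 11: rhs = 1, matching y values: 1, 18 (2 points).
  x = 12: rhs = 14, matching y values: none (0 points).
  x = 13: rhs = 4, matching y values: 2, 17 (2 points).
  x = 14: rhs = 15, matching y values: none (0 points).
  x = 15: rhs = 15, matching y values: none (0 points).
  x = 16: rhs = 10, matching y values: none (0 points).
  x = 17: rhs = 6, matching y values: 5, 14 (2 points).
  x = 18: rhs = 9, matching y values: 3, 16 (2 points).
Total affine count: 22.
Full point count |E(F_19)| = 22 + 1 = 23.
Hasse bound: |23 − (19+1)| = |3| = 3 ≤ 2√19 ≈ 8.7178 ✓.


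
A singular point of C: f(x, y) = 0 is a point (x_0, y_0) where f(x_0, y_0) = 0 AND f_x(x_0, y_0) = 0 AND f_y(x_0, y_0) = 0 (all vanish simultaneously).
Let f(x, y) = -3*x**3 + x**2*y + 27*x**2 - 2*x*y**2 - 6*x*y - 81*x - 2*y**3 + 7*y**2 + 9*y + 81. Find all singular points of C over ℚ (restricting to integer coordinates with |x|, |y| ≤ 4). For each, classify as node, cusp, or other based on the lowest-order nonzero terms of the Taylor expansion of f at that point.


Singular points: {(3, 0)}; classification: cusp.

Compute partial derivatives:
  f_x = -9*x**2 + 2*x*y + 54*x - 2*y**2 - 6*y - 81.
  f_y = x**2 - 4*x*y - 6*x - 6*y**2 + 14*y + 9.
Scan x_0 ∈ {−4, ..., 4}. For each x_0, f_y(x_0, y) is a polynomial in y; find its integer roots y ∈ {−4, ..., 4}, then test f_x and f at those candidates.
  x = -4: f_y(-4, y) = -6*y**2 + 30*y + 49; no integer root y with |y| ≤ 4.
  x = -3: f_y(-3, y) = -6*y**2 + 26*y + 36; no integer root y with |y| ≤ 4.
  x = -2: f_y(-2, y) = -6*y**2 + 22*y + 25; no integer root y with |y| ≤ 4.
  x = -1: f_y(-1, y) = -6*y**2 + 18*y + 16; no integer root y with |y| ≤ 4.
  x = 0: f_y(0, y) = -6*y**2 + 14*y + 9; no integer root y with |y| ≤ 4.
  x = 1: f_y(1, y) = -6*y**2 + 10*y + 4; vanishes at y ∈ {2}. (1, 2): f_x = -52 ≠ 0.
  x = 2: f_y(2, y) = -6*y**2 + 6*y + 1; no integer root y with |y| ≤ 4.
  x = 3: f_y(3, y) = -6*y**2 + 2*y; vanishes at y ∈ {0}. (3, 0): f_x = 0, f = 0 — SINGULAR.
  x = 4: f_y(4, y) = -6*y**2 - 2*y + 1; no integer root y with |y| ≤ 4.
Only singular point on the grid: (3, 0).
Classify: substitute x = 3 + u, y = 0 + v and expand: f = -3*u**3 + u**2*v - 2*u*v**2 - 2*v**3 + v**2.
No constant or linear terms (consistent with a singular point). Quadratic part: v**2. Cubic part: -3*u**3 + u**2*v - 2*u*v**2 - 2*v**3.
The quadratic part v**2 is a perfect square, so there is a single (double) tangent line v = 0, i.e. y = 0. Restricting the cubic part to that line (v = 0) leaves -3*u**3 ≠ 0, so f is not divisible by v and the branch is v² ≈ 3*u**3 to lowest order — this is a cusp.
Classification: cusp.


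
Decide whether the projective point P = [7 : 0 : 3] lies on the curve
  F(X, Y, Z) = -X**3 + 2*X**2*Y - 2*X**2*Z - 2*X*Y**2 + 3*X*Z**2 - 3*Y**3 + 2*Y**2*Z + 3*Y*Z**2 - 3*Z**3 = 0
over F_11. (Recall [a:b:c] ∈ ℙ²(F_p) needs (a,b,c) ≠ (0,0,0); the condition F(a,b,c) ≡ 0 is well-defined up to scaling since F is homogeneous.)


F(7,0,3) ≡ 10 (mod 11); P is NOT on the curve.

Evaluate F(7, 0, 3) term-by-term (mod 11).
  -X**3 ↦ -1·343·1·1 = -343
  2*X**2*Y ↦ 2·49·0·1 = 0
  -2*X**2*Z ↦ -2·49·1·3 = -294
  -2*X*Y**2 ↦ -2·7·0·1 = 0
  3*X*Z**2 ↦ 3·7·1·9 = 189
  -3*Y**3 ↦ -3·1·0·1 = 0
  2*Y**2*Z ↦ 2·1·0·3 = 0
  3*Y*Z**2 ↦ 3·1·0·9 = 0
  -3*Z**3 ↦ -3·1·1·27 = -81
Sum: F(7, 0, 3) = (-343) + (0) + (-294) + (0) + (189) + (0) + (0) + (0) + (-81) = -529.
Reducing mod 11: -529 ≡ 10 (mod 11).
Since F(a, b, c) ≡ 10 ≠ 0 (mod 11), P does NOT lie on the curve.
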